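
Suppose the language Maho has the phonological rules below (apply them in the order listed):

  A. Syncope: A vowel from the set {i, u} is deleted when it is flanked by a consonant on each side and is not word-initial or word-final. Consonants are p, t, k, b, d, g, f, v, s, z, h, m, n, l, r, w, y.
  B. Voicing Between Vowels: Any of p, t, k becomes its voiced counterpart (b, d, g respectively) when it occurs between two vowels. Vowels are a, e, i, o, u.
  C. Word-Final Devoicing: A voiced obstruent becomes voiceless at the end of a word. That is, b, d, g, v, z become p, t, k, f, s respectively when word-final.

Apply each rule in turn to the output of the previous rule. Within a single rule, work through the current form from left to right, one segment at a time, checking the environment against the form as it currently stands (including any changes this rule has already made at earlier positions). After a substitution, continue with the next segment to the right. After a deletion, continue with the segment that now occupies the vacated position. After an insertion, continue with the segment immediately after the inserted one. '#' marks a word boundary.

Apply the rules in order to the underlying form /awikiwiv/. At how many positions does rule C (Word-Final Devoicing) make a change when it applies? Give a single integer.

A Syncope: [awikiwiv] → [awkwv]
B Voicing Between Vowels: no change — [awkwv]
C Word-Final Devoicing: [awkwv] → [awkwf]
Rule C changed 1 position(s).

1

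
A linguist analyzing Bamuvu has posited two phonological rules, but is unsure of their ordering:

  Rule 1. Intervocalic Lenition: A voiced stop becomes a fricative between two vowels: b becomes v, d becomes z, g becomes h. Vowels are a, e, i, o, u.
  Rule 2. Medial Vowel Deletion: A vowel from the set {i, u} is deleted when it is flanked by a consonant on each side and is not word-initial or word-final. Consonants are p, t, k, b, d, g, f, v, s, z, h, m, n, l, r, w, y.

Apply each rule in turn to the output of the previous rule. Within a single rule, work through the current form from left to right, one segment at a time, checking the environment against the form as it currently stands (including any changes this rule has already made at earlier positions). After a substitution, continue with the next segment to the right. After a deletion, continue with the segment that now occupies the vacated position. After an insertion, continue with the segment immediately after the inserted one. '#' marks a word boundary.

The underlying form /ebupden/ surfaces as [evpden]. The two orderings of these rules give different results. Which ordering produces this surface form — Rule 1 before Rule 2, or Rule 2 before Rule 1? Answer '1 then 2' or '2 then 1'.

Order 1 then 2:
  1 Intervocalic Lenition: [ebupden] → [evupden]
  2 Medial Vowel Deletion: [evupden] → [evpden]
  result: [evpden]
Order 2 then 1:
  2 Medial Vowel Deletion: [ebupden] → [ebpden]
  1 Intervocalic Lenition: no change — [ebpden]
  result: [ebpden]

1 then 2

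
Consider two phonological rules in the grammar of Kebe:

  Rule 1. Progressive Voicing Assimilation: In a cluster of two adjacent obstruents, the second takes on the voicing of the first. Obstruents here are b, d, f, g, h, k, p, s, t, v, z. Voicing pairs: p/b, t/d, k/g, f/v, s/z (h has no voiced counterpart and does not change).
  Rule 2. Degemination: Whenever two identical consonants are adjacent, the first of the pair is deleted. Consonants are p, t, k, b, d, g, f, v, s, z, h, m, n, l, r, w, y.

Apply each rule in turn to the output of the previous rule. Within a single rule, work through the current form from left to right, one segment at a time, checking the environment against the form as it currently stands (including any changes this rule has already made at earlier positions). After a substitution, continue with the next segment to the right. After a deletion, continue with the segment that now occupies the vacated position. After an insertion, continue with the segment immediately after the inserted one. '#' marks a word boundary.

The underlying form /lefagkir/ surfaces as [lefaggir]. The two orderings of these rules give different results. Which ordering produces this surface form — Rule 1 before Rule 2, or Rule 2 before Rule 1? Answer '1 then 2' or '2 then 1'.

Order 1 then 2:
  1 Progressive Voicing Assimilation: [lefagkir] → [lefaggir]
  2 Degemination: [lefaggir] → [lefagir]
  result: [lefagir]
Order 2 then 1:
  2 Degemination: no change — [lefagkir]
  1 Progressive Voicing Assimilation: [lefagkir] → [lefaggir]
  result: [lefaggir]

2 then 1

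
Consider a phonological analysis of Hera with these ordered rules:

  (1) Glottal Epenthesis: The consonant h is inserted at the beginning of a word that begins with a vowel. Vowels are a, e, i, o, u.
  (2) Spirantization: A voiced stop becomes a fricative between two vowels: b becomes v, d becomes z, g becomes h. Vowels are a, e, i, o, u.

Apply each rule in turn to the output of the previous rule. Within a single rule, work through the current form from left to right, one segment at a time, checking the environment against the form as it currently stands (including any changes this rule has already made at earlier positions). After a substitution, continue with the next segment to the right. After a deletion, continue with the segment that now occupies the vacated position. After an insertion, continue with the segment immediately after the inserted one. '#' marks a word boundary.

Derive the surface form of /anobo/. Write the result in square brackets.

(1) Glottal Epenthesis: [anobo] → [hanobo]
(2) Spirantization: [hanobo] → [hanovo]

[hanovo]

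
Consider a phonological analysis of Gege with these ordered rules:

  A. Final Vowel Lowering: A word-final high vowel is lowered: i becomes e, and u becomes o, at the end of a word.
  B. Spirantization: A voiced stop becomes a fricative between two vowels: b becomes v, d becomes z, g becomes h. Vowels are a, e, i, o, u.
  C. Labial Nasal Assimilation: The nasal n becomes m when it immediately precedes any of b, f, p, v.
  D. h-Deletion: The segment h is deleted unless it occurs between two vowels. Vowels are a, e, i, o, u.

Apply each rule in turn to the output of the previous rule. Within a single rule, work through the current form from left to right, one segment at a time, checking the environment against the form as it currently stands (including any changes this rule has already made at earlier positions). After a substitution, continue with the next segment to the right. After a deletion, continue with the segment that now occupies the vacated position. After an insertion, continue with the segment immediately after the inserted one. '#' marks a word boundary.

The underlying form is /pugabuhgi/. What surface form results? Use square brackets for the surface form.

[puhavuge]

A Final Vowel Lowering: [pugabuhgi] → [pugabuhge]
B Spirantization: [pugabuhge] → [puhavuhge]
C Labial Nasal Assimilation: no change — [puhavuhge]
D h-Deletion: [puhavuhge] → [puhavuge]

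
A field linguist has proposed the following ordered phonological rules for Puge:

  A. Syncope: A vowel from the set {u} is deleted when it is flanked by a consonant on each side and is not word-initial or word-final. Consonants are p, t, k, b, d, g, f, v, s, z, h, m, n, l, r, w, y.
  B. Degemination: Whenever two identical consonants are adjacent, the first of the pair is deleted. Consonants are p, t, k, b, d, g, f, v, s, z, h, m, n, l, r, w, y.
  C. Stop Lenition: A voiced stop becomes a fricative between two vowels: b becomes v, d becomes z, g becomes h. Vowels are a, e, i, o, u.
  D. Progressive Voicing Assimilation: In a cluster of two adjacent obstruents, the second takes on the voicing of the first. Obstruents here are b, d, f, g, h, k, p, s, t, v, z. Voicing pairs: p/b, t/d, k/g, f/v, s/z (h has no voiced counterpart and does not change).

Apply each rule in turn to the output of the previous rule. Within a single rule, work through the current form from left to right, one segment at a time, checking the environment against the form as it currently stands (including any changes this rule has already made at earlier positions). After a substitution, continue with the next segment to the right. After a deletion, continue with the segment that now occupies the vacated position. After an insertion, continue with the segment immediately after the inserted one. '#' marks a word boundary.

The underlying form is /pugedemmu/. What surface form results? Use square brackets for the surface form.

A Syncope: [pugedemmu] → [pgedemmu]
B Degemination: [pgedemmu] → [pgedemu]
C Stop Lenition: [pgedemu] → [pgezemu]
D Progressive Voicing Assimilation: [pgezemu] → [pkezemu]

[pkezemu]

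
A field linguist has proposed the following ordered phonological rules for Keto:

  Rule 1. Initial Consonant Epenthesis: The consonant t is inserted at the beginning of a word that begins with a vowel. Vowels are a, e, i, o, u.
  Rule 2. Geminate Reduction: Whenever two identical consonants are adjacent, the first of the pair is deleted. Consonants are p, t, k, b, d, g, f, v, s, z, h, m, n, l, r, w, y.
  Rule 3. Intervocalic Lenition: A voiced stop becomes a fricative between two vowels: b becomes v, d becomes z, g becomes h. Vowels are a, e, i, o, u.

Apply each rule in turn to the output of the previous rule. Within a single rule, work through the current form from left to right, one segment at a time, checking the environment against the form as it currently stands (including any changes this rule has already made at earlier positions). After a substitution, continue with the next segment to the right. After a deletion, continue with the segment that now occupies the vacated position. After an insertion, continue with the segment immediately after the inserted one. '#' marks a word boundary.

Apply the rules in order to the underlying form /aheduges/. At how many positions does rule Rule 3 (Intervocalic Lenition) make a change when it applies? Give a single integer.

Rule 1 Initial Consonant Epenthesis: [aheduges] → [taheduges]
Rule 2 Geminate Reduction: no change — [taheduges]
Rule 3 Intervocalic Lenition: [taheduges] → [tahezuhes]
Rule Rule 3 changed 2 position(s).

2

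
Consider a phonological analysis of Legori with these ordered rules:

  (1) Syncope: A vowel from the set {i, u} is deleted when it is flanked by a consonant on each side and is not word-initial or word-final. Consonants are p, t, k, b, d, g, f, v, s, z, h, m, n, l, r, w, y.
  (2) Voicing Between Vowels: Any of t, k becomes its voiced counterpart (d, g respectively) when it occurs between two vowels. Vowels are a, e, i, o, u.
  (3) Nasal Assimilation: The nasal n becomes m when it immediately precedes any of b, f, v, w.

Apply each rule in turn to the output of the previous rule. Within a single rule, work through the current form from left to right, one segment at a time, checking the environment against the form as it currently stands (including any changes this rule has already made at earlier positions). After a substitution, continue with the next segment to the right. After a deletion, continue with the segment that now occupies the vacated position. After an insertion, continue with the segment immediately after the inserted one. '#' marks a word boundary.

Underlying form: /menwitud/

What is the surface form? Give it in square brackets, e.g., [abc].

[memwtd]

(1) Syncope: [menwitud] → [menwtd]
(2) Voicing Between Vowels: no change — [menwtd]
(3) Nasal Assimilation: [menwtd] → [memwtd]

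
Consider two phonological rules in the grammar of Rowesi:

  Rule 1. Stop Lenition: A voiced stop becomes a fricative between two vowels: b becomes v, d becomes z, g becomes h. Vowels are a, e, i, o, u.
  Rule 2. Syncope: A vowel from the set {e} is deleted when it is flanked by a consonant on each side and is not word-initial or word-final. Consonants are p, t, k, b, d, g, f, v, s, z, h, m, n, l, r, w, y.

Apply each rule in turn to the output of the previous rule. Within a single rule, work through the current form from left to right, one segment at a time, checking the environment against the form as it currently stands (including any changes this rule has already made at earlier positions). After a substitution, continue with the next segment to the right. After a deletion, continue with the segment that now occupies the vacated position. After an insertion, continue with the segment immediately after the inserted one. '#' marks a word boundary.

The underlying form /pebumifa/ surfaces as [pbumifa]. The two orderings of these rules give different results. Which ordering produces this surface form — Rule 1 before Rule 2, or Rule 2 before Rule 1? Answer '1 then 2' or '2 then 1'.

Order 1 then 2:
  1 Stop Lenition: [pebumifa] → [pevumifa]
  2 Syncope: [pevumifa] → [pvumifa]
  result: [pvumifa]
Order 2 then 1:
  2 Syncope: [pebumifa] → [pbumifa]
  1 Stop Lenition: no change — [pbumifa]
  result: [pbumifa]

2 then 1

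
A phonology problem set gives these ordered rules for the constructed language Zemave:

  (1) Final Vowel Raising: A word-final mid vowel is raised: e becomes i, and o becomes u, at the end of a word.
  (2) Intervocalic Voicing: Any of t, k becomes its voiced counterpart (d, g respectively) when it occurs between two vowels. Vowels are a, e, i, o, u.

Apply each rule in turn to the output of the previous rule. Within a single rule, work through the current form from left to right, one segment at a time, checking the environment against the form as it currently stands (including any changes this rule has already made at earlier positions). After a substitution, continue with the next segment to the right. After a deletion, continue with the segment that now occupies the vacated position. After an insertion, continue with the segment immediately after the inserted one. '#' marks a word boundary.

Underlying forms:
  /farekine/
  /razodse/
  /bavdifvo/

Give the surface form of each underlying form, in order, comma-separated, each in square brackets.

/farekine/:
  (1) Final Vowel Raising: [farekine] → [farekini]
  (2) Intervocalic Voicing: [farekini] → [faregini]
/razodse/:
  (1) Final Vowel Raising: [razodse] → [razodsi]
  (2) Intervocalic Voicing: no change — [razodsi]
/bavdifvo/:
  (1) Final Vowel Raising: [bavdifvo] → [bavdifvu]
  (2) Intervocalic Voicing: no change — [bavdifvu]

[faregini], [razodsi], [bavdifvu]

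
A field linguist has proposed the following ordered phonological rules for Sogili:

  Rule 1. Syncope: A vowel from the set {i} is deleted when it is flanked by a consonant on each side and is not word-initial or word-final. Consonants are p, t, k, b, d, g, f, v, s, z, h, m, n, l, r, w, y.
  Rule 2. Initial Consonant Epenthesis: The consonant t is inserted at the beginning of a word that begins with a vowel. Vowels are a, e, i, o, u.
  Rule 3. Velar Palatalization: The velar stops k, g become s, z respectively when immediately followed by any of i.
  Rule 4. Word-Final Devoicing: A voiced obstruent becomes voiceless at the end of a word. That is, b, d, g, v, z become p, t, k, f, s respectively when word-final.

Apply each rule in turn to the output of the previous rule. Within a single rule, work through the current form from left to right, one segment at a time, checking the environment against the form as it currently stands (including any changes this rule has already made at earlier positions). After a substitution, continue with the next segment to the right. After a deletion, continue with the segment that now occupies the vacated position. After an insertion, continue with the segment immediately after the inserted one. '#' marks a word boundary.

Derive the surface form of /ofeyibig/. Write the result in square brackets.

[tofeybk]

Rule 1 Syncope: [ofeyibig] → [ofeybg]
Rule 2 Initial Consonant Epenthesis: [ofeybg] → [tofeybg]
Rule 3 Velar Palatalization: no change — [tofeybg]
Rule 4 Word-Final Devoicing: [tofeybg] → [tofeybk]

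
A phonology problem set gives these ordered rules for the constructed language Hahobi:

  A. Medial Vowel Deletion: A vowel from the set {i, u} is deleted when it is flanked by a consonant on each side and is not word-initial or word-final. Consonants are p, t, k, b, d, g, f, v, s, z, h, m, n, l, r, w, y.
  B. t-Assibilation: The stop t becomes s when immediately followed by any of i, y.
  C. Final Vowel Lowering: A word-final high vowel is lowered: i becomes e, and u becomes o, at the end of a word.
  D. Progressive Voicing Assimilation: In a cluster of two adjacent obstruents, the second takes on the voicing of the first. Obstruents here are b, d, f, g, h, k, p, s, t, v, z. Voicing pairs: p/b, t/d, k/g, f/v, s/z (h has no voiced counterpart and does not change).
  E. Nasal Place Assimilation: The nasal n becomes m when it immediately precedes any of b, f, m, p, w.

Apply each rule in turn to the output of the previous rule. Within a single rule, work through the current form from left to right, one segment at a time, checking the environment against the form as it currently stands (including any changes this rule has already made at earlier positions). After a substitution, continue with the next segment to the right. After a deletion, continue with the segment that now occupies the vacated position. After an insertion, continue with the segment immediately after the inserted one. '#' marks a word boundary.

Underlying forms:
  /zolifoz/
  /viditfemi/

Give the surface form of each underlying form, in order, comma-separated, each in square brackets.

[zolfoz], [vddveme]

/zolifoz/:
  A Medial Vowel Deletion: [zolifoz] → [zolfoz]
  B t-Assibilation: no change — [zolfoz]
  C Final Vowel Lowering: no change — [zolfoz]
  D Progressive Voicing Assimilation: no change — [zolfoz]
  E Nasal Place Assimilation: no change — [zolfoz]
/viditfemi/:
  A Medial Vowel Deletion: [viditfemi] → [vdtfemi]
  B t-Assibilation: no change — [vdtfemi]
  C Final Vowel Lowering: [vdtfemi] → [vdtfeme]
  D Progressive Voicing Assimilation: [vdtfeme] → [vddveme]
  E Nasal Place Assimilation: no change — [vddveme]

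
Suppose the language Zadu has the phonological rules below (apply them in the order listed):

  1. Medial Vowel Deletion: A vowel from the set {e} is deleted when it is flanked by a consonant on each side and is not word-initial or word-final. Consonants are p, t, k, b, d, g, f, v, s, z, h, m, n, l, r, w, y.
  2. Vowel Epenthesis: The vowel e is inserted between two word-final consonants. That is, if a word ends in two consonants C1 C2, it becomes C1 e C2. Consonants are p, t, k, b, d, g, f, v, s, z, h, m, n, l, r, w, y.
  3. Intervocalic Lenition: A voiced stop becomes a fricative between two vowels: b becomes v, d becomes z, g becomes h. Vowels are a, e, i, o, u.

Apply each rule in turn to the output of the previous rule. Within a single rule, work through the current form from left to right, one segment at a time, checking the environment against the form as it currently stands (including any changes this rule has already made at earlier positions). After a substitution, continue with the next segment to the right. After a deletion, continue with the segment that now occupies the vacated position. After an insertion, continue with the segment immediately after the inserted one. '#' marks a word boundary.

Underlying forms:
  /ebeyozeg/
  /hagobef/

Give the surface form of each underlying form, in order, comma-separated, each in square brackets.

/ebeyozeg/:
  1 Medial Vowel Deletion: [ebeyozeg] → [ebyozg]
  2 Vowel Epenthesis: [ebyozg] → [ebyozeg]
  3 Intervocalic Lenition: no change — [ebyozeg]
/hagobef/:
  1 Medial Vowel Deletion: [hagobef] → [hagobf]
  2 Vowel Epenthesis: [hagobf] → [hagobef]
  3 Intervocalic Lenition: [hagobef] → [hahovef]

[ebyozeg], [hahovef]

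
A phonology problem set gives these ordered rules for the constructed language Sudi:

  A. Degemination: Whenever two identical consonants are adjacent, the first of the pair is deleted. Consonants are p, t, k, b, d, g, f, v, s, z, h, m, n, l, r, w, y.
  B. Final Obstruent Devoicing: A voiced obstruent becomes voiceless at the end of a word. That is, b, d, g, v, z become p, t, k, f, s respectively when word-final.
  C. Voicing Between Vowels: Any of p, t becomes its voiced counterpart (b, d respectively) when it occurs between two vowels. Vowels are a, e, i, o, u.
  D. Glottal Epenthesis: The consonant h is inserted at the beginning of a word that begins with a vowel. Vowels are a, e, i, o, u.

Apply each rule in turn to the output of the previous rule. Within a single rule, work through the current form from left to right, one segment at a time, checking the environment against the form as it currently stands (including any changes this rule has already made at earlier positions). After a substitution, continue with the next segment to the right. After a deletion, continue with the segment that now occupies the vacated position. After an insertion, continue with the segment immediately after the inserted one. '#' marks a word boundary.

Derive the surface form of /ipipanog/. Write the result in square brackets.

A Degemination: no change — [ipipanog]
B Final Obstruent Devoicing: [ipipanog] → [ipipanok]
C Voicing Between Vowels: [ipipanok] → [ibibanok]
D Glottal Epenthesis: [ibibanok] → [hibibanok]

[hibibanok]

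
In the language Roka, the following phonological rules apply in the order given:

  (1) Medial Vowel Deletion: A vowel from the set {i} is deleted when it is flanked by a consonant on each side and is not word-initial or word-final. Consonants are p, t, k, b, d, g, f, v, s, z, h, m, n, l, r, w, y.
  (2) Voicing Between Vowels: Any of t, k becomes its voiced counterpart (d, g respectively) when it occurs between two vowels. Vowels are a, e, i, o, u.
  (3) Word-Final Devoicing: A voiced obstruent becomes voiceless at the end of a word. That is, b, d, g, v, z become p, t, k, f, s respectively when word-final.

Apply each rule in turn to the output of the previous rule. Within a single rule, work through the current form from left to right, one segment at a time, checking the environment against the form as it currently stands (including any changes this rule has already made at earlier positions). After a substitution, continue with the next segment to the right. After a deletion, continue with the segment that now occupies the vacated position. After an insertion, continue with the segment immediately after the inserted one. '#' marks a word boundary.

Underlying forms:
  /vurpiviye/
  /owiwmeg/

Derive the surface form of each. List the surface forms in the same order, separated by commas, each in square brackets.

[vurpvye], [owwmek]

/vurpiviye/:
  (1) Medial Vowel Deletion: [vurpiviye] → [vurpvye]
  (2) Voicing Between Vowels: no change — [vurpvye]
  (3) Word-Final Devoicing: no change — [vurpvye]
/owiwmeg/:
  (1) Medial Vowel Deletion: [owiwmeg] → [owwmeg]
  (2) Voicing Between Vowels: no change — [owwmeg]
  (3) Word-Final Devoicing: [owwmeg] → [owwmek]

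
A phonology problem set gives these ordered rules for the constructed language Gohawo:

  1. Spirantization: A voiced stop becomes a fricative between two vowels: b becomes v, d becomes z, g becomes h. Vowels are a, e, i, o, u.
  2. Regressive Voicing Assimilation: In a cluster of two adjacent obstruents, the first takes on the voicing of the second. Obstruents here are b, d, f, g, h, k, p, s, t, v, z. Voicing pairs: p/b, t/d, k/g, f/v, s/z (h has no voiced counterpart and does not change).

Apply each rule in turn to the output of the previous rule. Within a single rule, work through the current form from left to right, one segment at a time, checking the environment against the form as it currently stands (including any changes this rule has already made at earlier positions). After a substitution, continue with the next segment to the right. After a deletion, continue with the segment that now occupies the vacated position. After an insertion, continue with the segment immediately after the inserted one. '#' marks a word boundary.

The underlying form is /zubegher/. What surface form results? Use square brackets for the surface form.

[zuvekher]

1 Spirantization: [zubegher] → [zuvegher]
2 Regressive Voicing Assimilation: [zuvegher] → [zuvekher]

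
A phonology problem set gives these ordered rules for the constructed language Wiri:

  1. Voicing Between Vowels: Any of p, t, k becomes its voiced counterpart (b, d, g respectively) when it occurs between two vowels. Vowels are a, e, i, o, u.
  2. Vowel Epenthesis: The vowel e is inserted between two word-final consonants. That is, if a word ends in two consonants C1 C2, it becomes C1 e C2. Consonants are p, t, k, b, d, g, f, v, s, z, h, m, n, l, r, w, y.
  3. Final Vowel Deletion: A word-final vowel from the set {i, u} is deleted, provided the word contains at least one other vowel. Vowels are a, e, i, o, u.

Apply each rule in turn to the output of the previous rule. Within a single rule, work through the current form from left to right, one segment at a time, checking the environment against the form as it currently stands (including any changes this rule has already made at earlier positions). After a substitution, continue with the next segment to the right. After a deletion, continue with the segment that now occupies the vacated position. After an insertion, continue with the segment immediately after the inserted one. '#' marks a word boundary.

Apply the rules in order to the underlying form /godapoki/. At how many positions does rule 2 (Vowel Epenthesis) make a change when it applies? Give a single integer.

0

1 Voicing Between Vowels: [godapoki] → [godabogi]
2 Vowel Epenthesis: no change — [godabogi]
3 Final Vowel Deletion: [godabogi] → [godabog]
Rule 2 changed 0 position(s).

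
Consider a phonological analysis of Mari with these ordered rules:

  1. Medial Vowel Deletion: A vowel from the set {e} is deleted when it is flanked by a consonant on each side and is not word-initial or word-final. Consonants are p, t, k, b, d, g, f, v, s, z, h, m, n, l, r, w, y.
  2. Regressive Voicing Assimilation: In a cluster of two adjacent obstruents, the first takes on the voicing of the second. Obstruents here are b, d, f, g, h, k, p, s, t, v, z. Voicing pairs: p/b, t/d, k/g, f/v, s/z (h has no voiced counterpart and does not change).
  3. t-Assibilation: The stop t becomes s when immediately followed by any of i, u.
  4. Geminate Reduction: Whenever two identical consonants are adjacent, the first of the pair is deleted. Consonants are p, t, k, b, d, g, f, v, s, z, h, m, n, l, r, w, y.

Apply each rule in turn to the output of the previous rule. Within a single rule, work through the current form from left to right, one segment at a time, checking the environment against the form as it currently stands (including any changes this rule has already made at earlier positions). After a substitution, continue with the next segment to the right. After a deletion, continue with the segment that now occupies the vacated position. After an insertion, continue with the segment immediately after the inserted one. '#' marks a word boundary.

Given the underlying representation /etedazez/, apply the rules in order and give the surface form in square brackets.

[edaz]

1 Medial Vowel Deletion: [etedazez] → [etdazz]
2 Regressive Voicing Assimilation: [etdazz] → [eddazz]
3 t-Assibilation: no change — [eddazz]
4 Geminate Reduction: [eddazz] → [edaz]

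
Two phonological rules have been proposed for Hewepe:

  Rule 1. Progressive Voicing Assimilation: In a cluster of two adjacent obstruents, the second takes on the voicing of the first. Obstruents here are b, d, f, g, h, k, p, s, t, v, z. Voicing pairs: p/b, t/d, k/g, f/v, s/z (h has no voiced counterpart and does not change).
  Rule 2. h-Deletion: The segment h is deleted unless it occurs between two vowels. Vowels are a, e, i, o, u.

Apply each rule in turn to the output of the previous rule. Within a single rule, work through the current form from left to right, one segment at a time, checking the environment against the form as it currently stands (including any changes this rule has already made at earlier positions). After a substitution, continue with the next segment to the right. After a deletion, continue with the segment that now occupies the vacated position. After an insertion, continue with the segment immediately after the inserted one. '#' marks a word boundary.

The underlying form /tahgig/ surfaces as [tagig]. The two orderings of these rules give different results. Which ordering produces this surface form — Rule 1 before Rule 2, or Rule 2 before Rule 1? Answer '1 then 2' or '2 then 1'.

2 then 1

Order 1 then 2:
  1 Progressive Voicing Assimilation: [tahgig] → [tahkig]
  2 h-Deletion: [tahkig] → [takig]
  result: [takig]
Order 2 then 1:
  2 h-Deletion: [tahgig] → [tagig]
  1 Progressive Voicing Assimilation: no change — [tagig]
  result: [tagig]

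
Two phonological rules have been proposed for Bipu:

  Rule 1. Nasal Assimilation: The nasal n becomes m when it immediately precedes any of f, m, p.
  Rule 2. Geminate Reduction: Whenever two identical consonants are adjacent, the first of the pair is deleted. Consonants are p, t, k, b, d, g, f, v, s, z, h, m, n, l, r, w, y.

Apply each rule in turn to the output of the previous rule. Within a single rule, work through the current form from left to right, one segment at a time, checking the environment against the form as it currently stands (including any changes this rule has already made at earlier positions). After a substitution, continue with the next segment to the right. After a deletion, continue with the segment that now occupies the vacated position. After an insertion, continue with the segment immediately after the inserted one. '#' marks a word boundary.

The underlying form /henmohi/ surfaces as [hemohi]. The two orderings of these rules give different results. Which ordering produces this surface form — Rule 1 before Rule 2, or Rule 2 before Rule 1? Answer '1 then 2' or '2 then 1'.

1 then 2

Order 1 then 2:
  1 Nasal Assimilation: [henmohi] → [hemmohi]
  2 Geminate Reduction: [hemmohi] → [hemohi]
  result: [hemohi]
Order 2 then 1:
  2 Geminate Reduction: no change — [henmohi]
  1 Nasal Assimilation: [henmohi] → [hemmohi]
  result: [hemmohi]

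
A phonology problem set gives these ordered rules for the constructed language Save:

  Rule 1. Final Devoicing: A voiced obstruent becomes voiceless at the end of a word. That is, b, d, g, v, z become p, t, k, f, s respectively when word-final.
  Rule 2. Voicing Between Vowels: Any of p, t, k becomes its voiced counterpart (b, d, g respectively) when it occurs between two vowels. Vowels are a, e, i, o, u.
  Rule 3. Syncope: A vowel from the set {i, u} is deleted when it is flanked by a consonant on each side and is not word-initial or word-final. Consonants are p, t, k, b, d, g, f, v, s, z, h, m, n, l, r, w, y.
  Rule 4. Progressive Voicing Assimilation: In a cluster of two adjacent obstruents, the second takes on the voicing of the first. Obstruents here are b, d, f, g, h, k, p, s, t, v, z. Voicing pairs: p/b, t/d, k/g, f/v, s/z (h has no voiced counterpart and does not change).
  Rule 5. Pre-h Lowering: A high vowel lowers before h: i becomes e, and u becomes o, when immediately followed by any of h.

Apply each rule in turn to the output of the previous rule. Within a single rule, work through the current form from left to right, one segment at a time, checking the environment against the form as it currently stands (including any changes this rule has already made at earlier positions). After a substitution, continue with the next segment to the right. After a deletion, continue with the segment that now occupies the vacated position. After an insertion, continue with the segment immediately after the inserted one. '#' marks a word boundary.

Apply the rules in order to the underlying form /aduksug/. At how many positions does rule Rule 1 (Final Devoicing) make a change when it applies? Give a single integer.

Rule 1 Final Devoicing: [aduksug] → [aduksuk]
Rule 2 Voicing Between Vowels: no change — [aduksuk]
Rule 3 Syncope: [aduksuk] → [adksk]
Rule 4 Progressive Voicing Assimilation: [adksk] → [adgzg]
Rule 5 Pre-h Lowering: no change — [adgzg]
Rule Rule 1 changed 1 position(s).

1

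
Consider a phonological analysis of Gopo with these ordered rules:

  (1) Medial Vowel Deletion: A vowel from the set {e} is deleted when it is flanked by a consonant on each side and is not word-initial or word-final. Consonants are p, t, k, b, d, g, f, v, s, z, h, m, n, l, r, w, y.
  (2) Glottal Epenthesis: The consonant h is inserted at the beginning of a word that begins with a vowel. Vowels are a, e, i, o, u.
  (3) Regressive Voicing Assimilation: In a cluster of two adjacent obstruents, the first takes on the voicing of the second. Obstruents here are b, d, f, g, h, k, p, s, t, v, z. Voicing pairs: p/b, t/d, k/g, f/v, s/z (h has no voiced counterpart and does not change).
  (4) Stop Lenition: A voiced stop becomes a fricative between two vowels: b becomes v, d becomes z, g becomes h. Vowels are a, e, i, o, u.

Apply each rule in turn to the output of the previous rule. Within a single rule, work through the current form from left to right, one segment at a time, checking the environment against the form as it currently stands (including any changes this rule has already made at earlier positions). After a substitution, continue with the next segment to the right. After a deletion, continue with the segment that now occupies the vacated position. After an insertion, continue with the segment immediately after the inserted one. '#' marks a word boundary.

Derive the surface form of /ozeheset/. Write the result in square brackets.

(1) Medial Vowel Deletion: [ozeheset] → [ozhst]
(2) Glottal Epenthesis: [ozhst] → [hozhst]
(3) Regressive Voicing Assimilation: [hozhst] → [hoshst]
(4) Stop Lenition: no change — [hoshst]

[hoshst]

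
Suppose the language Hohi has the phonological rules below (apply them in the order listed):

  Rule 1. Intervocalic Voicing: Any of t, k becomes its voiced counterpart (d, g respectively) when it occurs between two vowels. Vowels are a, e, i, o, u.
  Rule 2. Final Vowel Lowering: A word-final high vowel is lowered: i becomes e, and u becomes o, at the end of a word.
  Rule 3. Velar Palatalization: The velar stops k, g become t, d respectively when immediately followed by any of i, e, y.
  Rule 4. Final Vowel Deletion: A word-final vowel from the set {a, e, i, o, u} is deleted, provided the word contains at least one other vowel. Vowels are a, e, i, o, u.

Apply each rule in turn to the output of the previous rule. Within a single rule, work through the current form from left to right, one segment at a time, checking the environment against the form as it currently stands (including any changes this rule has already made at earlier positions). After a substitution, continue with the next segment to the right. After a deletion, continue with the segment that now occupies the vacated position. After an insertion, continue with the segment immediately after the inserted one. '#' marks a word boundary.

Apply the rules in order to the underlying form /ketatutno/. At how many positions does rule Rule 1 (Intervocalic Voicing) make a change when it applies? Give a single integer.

2

Rule 1 Intervocalic Voicing: [ketatutno] → [kedadutno]
Rule 2 Final Vowel Lowering: no change — [kedadutno]
Rule 3 Velar Palatalization: [kedadutno] → [tedadutno]
Rule 4 Final Vowel Deletion: [tedadutno] → [tedadutn]
Rule Rule 1 changed 2 position(s).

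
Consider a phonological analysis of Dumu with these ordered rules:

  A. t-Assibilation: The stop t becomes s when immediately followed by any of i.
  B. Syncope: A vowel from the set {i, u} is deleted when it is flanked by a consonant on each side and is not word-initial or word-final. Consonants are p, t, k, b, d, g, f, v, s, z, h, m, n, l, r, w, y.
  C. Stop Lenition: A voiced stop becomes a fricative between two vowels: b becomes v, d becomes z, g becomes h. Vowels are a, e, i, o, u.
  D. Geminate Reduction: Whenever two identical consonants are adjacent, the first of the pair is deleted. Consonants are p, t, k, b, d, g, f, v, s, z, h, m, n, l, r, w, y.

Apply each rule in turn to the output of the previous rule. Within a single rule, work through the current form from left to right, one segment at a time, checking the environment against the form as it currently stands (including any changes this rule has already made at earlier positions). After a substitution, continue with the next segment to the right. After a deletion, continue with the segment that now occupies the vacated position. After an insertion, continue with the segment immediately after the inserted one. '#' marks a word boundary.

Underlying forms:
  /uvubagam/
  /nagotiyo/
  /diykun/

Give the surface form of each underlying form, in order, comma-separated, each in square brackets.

[uvbaham], [nahosyo], [dykn]

/uvubagam/:
  A t-Assibilation: no change — [uvubagam]
  B Syncope: [uvubagam] → [uvbagam]
  C Stop Lenition: [uvbagam] → [uvbaham]
  D Geminate Reduction: no change — [uvbaham]
/nagotiyo/:
  A t-Assibilation: [nagotiyo] → [nagosiyo]
  B Syncope: [nagosiyo] → [nagosyo]
  C Stop Lenition: [nagosyo] → [nahosyo]
  D Geminate Reduction: no change — [nahosyo]
/diykun/:
  A t-Assibilation: no change — [diykun]
  B Syncope: [diykun] → [dykn]
  C Stop Lenition: no change — [dykn]
  D Geminate Reduction: no change — [dykn]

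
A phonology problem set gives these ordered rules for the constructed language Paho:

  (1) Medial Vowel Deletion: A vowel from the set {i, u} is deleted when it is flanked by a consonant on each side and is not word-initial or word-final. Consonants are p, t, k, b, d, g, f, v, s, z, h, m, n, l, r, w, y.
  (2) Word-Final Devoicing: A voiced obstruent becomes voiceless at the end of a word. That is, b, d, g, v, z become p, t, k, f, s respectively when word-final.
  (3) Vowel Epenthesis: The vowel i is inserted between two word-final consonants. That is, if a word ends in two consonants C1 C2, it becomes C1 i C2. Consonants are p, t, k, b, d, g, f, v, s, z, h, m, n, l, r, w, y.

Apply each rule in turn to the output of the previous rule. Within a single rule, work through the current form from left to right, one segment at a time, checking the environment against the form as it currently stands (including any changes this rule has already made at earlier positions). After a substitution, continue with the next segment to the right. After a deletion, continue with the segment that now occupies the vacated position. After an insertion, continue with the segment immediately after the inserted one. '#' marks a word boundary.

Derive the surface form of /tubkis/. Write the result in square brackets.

(1) Medial Vowel Deletion: [tubkis] → [tbks]
(2) Word-Final Devoicing: no change — [tbks]
(3) Vowel Epenthesis: [tbks] → [tbkis]

[tbkis]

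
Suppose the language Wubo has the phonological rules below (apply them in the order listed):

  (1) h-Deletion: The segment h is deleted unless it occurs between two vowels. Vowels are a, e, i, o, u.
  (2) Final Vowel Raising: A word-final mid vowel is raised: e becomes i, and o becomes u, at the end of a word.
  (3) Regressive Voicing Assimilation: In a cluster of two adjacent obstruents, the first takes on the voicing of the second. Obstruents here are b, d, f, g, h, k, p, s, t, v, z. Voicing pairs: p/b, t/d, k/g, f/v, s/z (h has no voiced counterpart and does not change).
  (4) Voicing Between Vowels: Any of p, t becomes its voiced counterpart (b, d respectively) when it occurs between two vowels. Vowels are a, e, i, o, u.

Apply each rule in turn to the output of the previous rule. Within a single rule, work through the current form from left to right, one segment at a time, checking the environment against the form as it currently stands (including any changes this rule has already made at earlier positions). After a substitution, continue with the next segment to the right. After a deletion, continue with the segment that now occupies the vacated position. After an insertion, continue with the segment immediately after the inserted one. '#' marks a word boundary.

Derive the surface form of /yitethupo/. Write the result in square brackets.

[yidedubu]

(1) h-Deletion: [yitethupo] → [yitetupo]
(2) Final Vowel Raising: [yitetupo] → [yitetupu]
(3) Regressive Voicing Assimilation: no change — [yitetupu]
(4) Voicing Between Vowels: [yitetupu] → [yidedubu]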